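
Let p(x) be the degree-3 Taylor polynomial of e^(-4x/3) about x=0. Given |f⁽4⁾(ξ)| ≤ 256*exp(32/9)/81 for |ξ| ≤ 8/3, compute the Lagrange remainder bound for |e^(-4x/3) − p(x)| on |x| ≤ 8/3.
131072*exp(32/9)/19683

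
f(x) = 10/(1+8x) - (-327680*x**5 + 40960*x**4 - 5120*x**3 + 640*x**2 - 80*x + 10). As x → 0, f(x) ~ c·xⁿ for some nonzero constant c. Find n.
6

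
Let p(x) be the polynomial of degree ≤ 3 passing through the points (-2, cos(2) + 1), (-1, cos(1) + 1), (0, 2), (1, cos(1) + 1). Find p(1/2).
cos(2)/16 + 31/16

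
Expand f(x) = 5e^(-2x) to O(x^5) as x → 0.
5 - 10*x + 10*x**2 - 20*x**3/3 + 10*x**4/3 + O(x**5)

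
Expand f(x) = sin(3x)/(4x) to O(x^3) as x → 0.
3/4 - 9*x**2/8 + O(x**3)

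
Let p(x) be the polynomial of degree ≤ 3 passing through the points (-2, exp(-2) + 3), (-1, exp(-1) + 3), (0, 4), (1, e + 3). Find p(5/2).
(-141*exp(2) - 35 + 135*e + 105*exp(3))*exp(-2)/16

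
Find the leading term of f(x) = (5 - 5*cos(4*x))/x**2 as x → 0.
40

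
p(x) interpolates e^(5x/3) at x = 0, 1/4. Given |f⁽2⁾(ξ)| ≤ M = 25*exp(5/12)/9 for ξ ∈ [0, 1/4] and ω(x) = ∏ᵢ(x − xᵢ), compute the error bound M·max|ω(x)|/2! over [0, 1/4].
25*exp(5/12)/1152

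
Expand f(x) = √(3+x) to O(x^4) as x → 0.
sqrt(3) + sqrt(3)*x/6 - sqrt(3)*x**2/72 + sqrt(3)*x**3/432 + O(x**4)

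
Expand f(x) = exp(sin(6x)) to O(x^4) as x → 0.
1 + 6*x + 18*x**2 + O(x**4)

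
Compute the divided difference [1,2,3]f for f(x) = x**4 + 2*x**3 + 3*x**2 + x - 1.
40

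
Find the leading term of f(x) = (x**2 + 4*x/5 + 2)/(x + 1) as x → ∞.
x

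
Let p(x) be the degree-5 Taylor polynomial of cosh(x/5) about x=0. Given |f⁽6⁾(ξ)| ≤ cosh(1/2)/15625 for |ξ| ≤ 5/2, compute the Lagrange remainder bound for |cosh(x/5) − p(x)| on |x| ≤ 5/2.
cosh(1/2)/46080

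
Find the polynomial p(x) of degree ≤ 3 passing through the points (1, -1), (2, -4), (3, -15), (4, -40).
-x**3 + 2*x**2 - 2*x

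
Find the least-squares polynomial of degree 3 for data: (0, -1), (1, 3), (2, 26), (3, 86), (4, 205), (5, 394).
-17/21 + (-44/63)x + (13/12)x² + (107/36)x³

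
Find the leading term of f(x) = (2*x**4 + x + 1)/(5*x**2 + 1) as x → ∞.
2*x**2/5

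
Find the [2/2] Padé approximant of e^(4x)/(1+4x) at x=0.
(28*x**2/9 + 8*x/3 + 1)/(-44*x**2/9 + 8*x/3 + 1)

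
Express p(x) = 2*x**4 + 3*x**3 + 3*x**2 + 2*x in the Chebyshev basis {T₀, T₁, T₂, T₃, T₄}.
(9/4)T₀ + (17/4)T₁ + (5/2)T₂ + (3/4)T₃ + (1/4)T₄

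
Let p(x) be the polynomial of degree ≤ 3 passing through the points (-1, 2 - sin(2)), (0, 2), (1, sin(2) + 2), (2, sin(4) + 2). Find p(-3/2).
-7*sin(2)/8 - 5*sin(4)/16 + 2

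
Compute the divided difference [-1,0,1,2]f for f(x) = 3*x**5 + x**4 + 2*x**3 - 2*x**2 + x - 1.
19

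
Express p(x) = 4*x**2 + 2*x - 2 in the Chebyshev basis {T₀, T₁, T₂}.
(2)T₁ + (2)T₂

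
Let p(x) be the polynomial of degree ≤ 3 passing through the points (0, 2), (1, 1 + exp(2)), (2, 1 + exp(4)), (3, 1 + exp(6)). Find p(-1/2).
-5*exp(6)/16 - 35*exp(2)/16 + 51/16 + 21*exp(4)/16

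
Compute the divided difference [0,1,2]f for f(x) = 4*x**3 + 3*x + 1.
12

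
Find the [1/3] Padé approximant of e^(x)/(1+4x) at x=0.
(15*x/44 + 1)/(169*x**3/264 - 109*x**2/44 + 147*x/44 + 1)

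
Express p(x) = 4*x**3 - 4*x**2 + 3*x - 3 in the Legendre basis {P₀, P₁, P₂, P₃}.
(-13/3)P₀ + (27/5)P₁ + (-8/3)P₂ + (8/5)P₃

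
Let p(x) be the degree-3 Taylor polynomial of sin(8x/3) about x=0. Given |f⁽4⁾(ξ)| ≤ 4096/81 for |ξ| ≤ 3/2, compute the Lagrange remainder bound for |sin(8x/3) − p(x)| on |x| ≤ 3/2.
32/3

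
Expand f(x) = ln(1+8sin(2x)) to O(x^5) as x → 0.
16*x - 128*x**2 + 4064*x**3/3 - 48640*x**4/3 + O(x**5)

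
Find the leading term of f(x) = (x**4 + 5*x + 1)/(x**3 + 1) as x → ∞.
x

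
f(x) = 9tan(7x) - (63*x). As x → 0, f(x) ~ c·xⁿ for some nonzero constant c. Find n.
3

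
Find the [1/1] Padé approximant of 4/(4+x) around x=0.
1/(x/4 + 1)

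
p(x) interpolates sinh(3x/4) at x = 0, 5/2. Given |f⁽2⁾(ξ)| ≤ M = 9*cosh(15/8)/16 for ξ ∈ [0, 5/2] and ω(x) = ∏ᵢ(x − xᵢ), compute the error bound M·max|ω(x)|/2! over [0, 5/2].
225*cosh(15/8)/512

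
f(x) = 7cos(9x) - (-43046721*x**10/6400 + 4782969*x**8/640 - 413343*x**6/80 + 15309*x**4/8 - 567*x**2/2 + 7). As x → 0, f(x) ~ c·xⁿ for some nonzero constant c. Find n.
12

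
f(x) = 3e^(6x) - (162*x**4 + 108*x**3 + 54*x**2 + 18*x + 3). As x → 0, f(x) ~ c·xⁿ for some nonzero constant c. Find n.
5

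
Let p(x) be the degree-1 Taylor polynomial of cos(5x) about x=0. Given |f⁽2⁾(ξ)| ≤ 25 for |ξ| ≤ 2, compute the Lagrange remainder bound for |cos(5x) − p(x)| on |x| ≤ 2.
50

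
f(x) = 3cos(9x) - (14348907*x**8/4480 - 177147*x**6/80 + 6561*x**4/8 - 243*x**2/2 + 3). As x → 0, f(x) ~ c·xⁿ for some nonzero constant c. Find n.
10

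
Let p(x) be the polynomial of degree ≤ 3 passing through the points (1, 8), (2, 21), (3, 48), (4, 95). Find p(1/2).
39/8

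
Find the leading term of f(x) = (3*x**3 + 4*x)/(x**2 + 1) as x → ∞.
3*x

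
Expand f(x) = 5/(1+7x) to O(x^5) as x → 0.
5 - 35*x + 245*x**2 - 1715*x**3 + 12005*x**4 + O(x**5)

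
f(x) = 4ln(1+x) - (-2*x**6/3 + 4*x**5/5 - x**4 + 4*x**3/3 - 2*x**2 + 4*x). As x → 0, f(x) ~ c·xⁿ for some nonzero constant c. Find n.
7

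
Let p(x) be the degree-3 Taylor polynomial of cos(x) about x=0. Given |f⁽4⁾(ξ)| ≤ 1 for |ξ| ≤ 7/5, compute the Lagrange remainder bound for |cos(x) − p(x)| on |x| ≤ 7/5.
2401/15000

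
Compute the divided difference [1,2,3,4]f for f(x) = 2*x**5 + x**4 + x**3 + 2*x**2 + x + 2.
141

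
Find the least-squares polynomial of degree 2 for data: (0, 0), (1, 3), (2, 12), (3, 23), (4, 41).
-1/35 + (37/35)x + (16/7)x²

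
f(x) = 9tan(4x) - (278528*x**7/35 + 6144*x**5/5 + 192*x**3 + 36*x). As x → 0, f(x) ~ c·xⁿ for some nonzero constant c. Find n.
9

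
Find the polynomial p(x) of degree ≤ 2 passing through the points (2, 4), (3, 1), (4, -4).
-x**2 + 2*x + 4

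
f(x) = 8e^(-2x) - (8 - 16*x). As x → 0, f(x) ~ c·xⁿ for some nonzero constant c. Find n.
2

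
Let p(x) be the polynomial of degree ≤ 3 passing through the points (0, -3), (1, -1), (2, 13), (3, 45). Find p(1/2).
-25/8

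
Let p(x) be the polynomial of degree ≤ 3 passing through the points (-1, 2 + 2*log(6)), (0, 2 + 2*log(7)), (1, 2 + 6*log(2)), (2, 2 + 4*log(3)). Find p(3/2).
2 + log(96*2**(3/4)*21**(3/8)/7)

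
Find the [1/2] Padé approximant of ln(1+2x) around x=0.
2*x/(-x**2/3 + x + 1)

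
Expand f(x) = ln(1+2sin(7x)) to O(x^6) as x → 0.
14*x - 98*x**2 + 2401*x**3/3 - 24010*x**4/3 + 1025227*x**5/12 + O(x**6)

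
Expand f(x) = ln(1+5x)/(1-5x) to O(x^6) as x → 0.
5*x + 25*x**2/2 + 625*x**3/6 + 4375*x**4/12 + 29375*x**5/12 + O(x**6)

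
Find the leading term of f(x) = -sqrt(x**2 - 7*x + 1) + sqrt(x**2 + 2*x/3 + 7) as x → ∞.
23/6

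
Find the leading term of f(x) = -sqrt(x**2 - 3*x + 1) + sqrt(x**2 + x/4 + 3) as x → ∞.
13/8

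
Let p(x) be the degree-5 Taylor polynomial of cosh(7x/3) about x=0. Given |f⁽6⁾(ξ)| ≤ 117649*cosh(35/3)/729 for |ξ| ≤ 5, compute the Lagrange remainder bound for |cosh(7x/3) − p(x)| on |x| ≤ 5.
367653125*cosh(35/3)/104976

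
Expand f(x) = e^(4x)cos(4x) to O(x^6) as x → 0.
1 + 4*x - 64*x**3/3 - 128*x**4/3 - 512*x**5/15 + O(x**6)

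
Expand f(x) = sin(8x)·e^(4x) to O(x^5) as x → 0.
8*x + 32*x**2 - 64*x**3/3 - 256*x**4 + O(x**5)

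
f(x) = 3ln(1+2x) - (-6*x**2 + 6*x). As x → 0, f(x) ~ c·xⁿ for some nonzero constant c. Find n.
3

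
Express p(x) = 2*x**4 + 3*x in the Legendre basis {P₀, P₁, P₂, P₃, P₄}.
(2/5)P₀ + (3)P₁ + (8/7)P₂ + (16/35)P₄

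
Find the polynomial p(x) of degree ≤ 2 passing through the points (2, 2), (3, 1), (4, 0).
4 - x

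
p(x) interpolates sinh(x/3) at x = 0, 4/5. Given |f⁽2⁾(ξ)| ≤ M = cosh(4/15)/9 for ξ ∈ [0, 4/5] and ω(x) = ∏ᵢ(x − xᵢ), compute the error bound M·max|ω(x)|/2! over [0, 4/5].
2*cosh(4/15)/225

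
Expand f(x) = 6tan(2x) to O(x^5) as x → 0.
12*x + 16*x**3 + O(x**5)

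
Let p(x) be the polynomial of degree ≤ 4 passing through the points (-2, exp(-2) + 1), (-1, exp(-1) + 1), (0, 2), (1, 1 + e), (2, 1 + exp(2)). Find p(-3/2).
(35 + 140*e + (-5*exp(2) + 58 + 28*e)*exp(2))*exp(-2)/128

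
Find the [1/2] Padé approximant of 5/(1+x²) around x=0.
5/(x**2 + 1)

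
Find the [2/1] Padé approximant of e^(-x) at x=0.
(x**2/6 - 2*x/3 + 1)/(x/3 + 1)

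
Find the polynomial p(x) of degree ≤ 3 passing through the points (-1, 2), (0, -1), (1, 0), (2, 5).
2*x**2 - x - 1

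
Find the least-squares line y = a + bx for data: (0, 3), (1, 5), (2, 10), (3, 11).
a = 29/10, b = 29/10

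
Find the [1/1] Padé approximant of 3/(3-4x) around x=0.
1/(1 - 4*x/3)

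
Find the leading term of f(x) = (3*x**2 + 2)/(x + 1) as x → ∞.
3*x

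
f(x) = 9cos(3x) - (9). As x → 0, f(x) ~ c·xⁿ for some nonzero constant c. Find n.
2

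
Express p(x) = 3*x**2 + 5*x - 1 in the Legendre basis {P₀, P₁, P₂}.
(5)P₁ + (2)P₂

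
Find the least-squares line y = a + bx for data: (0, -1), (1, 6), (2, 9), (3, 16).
a = -3/5, b = 27/5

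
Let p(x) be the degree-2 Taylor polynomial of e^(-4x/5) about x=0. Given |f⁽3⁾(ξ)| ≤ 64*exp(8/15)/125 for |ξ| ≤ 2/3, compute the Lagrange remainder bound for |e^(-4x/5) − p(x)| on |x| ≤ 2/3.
256*exp(8/15)/10125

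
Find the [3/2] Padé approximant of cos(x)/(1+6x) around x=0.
(427*x**3/142 - 427*x**2/852 - 6*x + 1)/(1 - 30673*x**2/852)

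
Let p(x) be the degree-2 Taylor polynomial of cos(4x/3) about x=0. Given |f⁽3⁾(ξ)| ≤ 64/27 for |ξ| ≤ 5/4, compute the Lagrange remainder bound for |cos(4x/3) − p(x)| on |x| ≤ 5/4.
125/162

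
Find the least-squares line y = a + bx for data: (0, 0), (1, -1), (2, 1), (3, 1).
a = -1/2, b = 1/2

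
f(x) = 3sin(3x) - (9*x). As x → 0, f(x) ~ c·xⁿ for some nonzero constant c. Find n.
3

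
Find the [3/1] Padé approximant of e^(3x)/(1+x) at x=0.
(9*x**3/32 + 9*x**2/8 + 21*x/16 + 1)/(1 - 11*x/16)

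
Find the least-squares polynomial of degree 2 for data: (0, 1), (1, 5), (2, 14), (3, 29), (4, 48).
33/35 + (53/35)x + (18/7)x²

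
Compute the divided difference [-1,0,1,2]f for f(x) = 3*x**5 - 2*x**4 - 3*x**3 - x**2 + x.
8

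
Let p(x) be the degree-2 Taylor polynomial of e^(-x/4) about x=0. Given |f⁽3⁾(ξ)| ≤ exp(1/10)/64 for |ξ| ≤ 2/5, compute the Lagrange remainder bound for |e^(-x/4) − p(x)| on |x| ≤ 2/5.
exp(1/10)/6000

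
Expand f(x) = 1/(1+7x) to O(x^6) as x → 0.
1 - 7*x + 49*x**2 - 343*x**3 + 2401*x**4 - 16807*x**5 + O(x**6)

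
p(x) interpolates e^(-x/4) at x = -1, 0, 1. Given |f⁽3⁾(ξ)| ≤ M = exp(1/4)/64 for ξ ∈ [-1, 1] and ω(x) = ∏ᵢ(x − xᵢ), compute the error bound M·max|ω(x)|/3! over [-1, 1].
sqrt(3)*exp(1/4)/1728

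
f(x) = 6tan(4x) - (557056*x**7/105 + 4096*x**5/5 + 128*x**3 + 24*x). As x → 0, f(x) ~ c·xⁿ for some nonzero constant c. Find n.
9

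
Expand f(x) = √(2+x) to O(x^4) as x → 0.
sqrt(2) + sqrt(2)*x/4 - sqrt(2)*x**2/32 + sqrt(2)*x**3/128 + O(x**4)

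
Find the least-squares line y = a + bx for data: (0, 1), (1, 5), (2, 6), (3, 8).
a = 17/10, b = 11/5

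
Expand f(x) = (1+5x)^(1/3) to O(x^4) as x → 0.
1 + 5*x/3 - 25*x**2/9 + 625*x**3/81 + O(x**4)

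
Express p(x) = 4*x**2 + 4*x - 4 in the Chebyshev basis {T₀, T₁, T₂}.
(-2)T₀ + (4)T₁ + (2)T₂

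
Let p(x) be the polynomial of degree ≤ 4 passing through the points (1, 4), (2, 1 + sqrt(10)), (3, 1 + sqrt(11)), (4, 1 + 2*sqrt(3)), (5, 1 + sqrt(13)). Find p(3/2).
-35*sqrt(11)/64 - 5*sqrt(13)/128 + 7*sqrt(3)/16 + 233/128 + 35*sqrt(10)/32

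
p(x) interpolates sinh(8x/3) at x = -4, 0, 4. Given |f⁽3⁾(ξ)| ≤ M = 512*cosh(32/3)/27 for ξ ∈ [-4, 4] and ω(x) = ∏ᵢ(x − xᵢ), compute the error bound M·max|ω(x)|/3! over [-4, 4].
32768*sqrt(3)*cosh(32/3)/729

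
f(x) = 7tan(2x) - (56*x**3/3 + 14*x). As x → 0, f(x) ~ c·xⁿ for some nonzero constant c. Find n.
5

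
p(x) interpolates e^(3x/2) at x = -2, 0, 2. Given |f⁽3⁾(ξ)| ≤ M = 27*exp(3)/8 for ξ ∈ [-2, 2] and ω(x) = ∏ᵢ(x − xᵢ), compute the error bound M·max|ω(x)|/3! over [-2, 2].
sqrt(3)*exp(3)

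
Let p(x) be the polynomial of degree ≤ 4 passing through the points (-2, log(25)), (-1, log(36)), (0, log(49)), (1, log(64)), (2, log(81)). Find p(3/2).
log(384*3**(17/32)*5**(59/64)*7**(29/32)/245)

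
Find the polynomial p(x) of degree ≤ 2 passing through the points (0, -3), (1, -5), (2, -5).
x**2 - 3*x - 3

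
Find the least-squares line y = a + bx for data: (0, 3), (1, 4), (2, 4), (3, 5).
a = 31/10, b = 3/5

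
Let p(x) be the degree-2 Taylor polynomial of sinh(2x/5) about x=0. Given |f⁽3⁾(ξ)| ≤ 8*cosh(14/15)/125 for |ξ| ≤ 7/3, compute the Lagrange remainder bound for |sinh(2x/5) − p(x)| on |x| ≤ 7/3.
1372*cosh(14/15)/10125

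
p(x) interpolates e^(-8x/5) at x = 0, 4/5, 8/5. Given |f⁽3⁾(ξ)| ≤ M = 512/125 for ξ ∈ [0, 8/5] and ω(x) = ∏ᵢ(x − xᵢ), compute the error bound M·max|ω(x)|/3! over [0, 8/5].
32768*sqrt(3)/421875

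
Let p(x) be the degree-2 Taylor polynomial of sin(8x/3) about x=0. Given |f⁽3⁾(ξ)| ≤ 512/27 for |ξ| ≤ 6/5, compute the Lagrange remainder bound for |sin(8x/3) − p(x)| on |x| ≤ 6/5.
2048/375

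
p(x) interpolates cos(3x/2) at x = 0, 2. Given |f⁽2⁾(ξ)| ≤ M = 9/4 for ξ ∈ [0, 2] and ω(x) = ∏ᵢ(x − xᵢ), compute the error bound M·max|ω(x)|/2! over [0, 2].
9/8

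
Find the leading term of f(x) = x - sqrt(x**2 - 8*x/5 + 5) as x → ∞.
4/5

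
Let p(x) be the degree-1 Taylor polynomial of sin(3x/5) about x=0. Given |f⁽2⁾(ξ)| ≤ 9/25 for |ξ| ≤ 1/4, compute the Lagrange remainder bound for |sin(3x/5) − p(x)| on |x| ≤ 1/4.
9/800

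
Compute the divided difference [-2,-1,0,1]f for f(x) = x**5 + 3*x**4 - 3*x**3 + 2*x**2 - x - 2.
-4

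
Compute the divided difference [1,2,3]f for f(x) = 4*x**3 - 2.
24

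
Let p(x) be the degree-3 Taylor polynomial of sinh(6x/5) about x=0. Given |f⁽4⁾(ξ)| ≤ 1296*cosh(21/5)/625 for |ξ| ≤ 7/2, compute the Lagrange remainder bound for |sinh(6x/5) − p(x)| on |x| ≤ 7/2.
64827*cosh(21/5)/5000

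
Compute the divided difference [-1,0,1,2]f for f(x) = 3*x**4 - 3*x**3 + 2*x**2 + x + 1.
3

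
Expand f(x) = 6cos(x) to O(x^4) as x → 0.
6 - 3*x**2 + O(x**4)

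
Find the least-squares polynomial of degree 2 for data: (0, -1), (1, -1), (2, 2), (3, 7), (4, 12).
-9/7 + (-1/35)x + (6/7)x²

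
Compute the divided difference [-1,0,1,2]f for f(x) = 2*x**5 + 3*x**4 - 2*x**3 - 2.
14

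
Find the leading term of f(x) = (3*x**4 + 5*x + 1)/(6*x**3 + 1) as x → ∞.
x/2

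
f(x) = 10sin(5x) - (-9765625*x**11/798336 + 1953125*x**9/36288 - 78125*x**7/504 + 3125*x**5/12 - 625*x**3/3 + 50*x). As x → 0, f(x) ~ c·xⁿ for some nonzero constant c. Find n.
13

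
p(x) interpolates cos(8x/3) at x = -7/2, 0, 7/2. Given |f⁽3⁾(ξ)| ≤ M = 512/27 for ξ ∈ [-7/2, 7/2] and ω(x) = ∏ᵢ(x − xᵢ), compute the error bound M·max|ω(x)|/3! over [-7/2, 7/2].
21952*sqrt(3)/729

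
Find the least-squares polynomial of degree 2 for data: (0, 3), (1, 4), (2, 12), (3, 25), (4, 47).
109/35 + (-177/70)x + (47/14)x²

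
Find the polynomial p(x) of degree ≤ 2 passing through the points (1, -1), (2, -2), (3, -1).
x**2 - 4*x + 2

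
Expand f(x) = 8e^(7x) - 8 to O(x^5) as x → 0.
56*x + 196*x**2 + 1372*x**3/3 + 2401*x**4/3 + O(x**5)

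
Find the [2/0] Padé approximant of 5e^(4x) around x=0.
40*x**2 + 20*x + 5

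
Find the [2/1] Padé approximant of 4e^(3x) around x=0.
(6*x**2 + 8*x + 4)/(1 - x)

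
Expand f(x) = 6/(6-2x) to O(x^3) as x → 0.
1 + x/3 + x**2/9 + O(x**3)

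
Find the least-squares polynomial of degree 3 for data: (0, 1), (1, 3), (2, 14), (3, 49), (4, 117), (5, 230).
8/7 + (-1/6)x + (-11/28)x² + (23/12)x³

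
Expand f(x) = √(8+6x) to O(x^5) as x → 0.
2*sqrt(2) + 3*sqrt(2)*x/4 - 9*sqrt(2)*x**2/64 + 27*sqrt(2)*x**3/512 - 405*sqrt(2)*x**4/16384 + O(x**5)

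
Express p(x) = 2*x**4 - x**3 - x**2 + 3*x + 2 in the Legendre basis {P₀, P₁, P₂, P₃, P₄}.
(31/15)P₀ + (12/5)P₁ + (10/21)P₂ + (-2/5)P₃ + (16/35)P₄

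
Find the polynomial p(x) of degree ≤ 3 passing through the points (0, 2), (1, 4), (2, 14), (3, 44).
2*x**3 - 2*x**2 + 2*x + 2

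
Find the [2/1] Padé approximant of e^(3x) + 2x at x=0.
(-x**2/2 + 4*x + 1)/(1 - x)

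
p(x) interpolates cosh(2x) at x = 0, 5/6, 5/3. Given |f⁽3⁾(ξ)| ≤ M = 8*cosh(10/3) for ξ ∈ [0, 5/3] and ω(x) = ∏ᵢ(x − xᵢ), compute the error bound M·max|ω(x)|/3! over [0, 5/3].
125*sqrt(3)*cosh(10/3)/729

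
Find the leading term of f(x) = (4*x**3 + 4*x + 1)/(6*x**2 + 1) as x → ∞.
2*x/3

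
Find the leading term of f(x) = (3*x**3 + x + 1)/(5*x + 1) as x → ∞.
3*x**2/5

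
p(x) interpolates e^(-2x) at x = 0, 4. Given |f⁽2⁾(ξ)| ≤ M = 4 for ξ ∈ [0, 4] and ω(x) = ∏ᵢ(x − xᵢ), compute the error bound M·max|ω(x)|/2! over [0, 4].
8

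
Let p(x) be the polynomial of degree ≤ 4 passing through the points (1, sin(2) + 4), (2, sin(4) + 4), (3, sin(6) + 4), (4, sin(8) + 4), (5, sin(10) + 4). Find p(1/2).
-45*sin(8)/32 + 189*sin(6)/64 + 35*sin(10)/128 + 315*sin(2)/128 - 105*sin(4)/32 + 4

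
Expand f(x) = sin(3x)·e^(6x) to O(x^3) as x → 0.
3*x + 18*x**2 + O(x**3)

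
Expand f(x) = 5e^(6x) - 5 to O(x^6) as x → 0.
30*x + 90*x**2 + 180*x**3 + 270*x**4 + 324*x**5 + O(x**6)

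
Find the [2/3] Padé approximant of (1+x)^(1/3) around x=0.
(7*x**2/18 + 4*x/3 + 1)/(-x**3/162 + x**2/6 + x + 1)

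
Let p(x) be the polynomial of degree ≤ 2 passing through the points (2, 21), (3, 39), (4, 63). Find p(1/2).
21/4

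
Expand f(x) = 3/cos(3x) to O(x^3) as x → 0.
3 + 27*x**2/2 + O(x**3)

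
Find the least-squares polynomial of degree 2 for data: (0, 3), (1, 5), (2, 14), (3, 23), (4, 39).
14/5 + x + (2)x²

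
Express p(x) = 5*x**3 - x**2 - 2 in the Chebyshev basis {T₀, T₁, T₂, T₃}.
(-5/2)T₀ + (15/4)T₁ + (-1/2)T₂ + (5/4)T₃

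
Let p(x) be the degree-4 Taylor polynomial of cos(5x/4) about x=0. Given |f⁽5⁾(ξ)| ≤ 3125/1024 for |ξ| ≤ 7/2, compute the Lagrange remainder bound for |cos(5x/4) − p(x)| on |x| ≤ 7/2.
10504375/786432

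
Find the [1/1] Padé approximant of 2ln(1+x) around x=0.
2*x/(x/2 + 1)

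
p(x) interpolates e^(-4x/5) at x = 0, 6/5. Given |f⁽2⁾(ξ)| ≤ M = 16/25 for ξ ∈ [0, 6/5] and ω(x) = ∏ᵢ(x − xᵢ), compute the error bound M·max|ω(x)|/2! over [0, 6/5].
72/625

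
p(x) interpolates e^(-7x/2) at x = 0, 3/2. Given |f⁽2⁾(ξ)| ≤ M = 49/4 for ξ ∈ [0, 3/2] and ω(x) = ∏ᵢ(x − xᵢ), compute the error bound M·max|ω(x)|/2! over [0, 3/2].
441/128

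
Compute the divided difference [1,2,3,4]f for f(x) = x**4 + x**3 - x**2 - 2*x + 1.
11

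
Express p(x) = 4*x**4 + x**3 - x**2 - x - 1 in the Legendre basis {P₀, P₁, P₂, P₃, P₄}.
(-8/15)P₀ + (-2/5)P₁ + (34/21)P₂ + (2/5)P₃ + (32/35)P₄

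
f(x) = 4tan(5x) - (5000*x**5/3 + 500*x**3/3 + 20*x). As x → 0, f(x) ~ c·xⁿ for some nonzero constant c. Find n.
7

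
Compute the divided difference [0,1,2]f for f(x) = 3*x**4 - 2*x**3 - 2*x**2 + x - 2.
13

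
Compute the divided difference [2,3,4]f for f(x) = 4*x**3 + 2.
36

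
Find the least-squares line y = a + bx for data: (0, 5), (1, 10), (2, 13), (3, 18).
a = 26/5, b = 21/5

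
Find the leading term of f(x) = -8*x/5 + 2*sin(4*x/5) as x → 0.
-64*x**3/375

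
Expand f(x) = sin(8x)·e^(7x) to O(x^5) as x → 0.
8*x + 56*x**2 + 332*x**3/3 - 140*x**4 + O(x**5)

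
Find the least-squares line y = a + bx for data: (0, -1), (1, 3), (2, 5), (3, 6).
a = -1/5, b = 23/10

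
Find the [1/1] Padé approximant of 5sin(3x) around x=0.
15*x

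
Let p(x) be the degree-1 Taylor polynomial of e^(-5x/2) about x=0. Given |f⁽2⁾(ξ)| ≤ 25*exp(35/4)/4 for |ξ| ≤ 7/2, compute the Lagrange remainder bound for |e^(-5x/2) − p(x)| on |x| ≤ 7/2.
1225*exp(35/4)/32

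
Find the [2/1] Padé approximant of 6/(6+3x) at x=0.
1/(x/2 + 1)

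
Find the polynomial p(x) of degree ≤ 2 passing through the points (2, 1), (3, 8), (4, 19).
2*x**2 - 3*x - 1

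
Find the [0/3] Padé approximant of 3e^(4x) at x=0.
3/(-32*x**3/3 + 8*x**2 - 4*x + 1)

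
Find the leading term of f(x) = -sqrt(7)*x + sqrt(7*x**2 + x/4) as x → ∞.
sqrt(7)/56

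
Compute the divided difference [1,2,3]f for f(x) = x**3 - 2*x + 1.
6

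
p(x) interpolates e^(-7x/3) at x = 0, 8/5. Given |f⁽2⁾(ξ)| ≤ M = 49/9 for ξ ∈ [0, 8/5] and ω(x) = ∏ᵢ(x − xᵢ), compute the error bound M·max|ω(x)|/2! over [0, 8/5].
392/225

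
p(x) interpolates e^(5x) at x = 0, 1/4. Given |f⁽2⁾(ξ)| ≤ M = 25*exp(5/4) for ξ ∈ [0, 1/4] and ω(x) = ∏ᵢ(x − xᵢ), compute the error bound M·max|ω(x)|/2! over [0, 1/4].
25*exp(5/4)/128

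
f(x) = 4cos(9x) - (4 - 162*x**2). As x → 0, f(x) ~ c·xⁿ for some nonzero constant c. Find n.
4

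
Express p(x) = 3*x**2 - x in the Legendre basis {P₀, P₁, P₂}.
P₀ - P₁ + (2)P₂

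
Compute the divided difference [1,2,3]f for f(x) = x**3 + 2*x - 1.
6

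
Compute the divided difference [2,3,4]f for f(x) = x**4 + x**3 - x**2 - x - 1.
63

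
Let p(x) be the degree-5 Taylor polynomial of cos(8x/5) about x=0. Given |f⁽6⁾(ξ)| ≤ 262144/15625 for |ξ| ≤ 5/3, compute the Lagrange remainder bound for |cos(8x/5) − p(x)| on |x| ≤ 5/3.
16384/32805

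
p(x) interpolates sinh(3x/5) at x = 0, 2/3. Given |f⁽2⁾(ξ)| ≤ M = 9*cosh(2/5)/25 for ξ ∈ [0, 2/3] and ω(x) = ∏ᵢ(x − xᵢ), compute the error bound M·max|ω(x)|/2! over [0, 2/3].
cosh(2/5)/50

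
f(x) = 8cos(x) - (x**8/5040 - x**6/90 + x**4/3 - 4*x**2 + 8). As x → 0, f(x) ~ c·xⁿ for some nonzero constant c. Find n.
10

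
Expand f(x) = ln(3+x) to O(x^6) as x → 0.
log(3) + x/3 - x**2/18 + x**3/81 - x**4/324 + x**5/1215 + O(x**6)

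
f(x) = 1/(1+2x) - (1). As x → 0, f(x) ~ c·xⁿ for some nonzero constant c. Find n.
1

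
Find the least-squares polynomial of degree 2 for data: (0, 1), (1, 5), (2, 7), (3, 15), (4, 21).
43/35 + (15/7)x + (5/7)x²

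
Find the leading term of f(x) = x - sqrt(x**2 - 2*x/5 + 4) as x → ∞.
1/5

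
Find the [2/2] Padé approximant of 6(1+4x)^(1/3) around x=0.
(224*x**2/9 + 28*x + 6)/(40*x**2/27 + 10*x/3 + 1)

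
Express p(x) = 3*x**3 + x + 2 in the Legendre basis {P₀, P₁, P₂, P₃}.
(2)P₀ + (14/5)P₁ + (6/5)P₃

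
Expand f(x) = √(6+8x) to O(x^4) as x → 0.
sqrt(6) + 2*sqrt(6)*x/3 - 2*sqrt(6)*x**2/9 + 4*sqrt(6)*x**3/27 + O(x**4)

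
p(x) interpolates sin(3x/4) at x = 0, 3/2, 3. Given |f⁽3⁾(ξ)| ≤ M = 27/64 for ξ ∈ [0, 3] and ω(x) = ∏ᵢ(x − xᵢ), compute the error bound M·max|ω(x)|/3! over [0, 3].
27*sqrt(3)/512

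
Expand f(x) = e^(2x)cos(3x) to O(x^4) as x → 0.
1 + 2*x - 5*x**2/2 - 23*x**3/3 + O(x**4)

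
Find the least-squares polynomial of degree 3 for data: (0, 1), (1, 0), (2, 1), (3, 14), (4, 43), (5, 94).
74/63 + (-629/378)x + (-143/126)x² + (28/27)x³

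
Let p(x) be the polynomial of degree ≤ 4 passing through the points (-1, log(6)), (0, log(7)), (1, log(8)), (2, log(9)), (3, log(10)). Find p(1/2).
log(4*2**(3/32)*3**(83/128)*5**(3/128)*7**(15/32)/3)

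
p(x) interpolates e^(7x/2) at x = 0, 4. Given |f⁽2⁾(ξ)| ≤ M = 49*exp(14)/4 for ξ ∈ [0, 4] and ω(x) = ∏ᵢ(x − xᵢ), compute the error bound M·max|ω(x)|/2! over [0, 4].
49*exp(14)/2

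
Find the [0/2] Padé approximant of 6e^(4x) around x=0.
6/(8*x**2 - 4*x + 1)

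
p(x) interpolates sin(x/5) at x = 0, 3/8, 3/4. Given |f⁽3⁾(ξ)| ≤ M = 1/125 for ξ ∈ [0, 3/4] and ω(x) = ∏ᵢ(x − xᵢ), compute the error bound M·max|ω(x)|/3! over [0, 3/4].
sqrt(3)/64000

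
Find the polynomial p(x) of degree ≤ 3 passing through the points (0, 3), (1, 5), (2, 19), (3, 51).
x**3 + 3*x**2 - 2*x + 3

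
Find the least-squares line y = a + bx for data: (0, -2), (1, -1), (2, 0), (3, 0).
a = -9/5, b = 7/10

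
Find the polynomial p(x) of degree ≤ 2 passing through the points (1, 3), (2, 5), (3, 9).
x**2 - x + 3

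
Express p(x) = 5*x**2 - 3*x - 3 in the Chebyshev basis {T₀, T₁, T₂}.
(-1/2)T₀ + (-3)T₁ + (5/2)T₂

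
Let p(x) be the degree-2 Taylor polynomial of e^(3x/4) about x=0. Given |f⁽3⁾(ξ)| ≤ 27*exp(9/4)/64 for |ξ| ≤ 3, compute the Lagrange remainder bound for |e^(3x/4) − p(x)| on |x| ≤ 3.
243*exp(9/4)/128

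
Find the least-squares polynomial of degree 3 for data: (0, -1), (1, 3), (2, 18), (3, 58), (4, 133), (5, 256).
-59/63 + (325/189)x + (-5/252)x² + (215/108)x³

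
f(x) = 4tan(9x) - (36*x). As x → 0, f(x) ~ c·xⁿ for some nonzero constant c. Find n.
3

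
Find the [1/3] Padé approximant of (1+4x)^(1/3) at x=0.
(10*x/3 + 1)/(64*x**3/81 - 8*x**2/9 + 2*x + 1)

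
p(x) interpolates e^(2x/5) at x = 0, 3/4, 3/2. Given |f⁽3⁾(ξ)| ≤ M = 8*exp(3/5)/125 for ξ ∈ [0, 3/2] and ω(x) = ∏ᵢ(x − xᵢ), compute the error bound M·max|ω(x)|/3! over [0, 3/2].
sqrt(3)*exp(3/5)/1000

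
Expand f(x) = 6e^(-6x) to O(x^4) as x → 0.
6 - 36*x + 108*x**2 - 216*x**3 + O(x**4)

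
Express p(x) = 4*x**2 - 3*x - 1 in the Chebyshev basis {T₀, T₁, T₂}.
T₀ + (-3)T₁ + (2)T₂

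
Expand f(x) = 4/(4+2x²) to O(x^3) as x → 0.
1 - x**2/2 + O(x**3)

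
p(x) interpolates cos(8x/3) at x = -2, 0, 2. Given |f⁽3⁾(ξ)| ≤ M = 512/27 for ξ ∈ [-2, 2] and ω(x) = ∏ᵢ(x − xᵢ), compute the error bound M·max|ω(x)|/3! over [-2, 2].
4096*sqrt(3)/729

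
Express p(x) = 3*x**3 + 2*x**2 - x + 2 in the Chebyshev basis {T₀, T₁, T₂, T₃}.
(3)T₀ + (5/4)T₁ + T₂ + (3/4)T₃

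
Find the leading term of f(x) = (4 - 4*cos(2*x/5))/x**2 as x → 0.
8/25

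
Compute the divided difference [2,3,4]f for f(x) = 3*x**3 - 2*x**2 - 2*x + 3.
25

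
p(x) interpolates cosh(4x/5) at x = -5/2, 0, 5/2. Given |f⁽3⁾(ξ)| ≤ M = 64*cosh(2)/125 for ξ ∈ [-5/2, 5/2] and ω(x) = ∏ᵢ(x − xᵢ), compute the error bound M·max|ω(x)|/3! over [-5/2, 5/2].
8*sqrt(3)*cosh(2)/27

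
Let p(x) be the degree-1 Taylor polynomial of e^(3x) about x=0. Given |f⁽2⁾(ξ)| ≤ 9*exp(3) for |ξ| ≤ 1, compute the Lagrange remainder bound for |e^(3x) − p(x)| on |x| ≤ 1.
9*exp(3)/2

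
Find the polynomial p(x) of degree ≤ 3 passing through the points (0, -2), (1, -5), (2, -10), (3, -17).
-x**2 - 2*x - 2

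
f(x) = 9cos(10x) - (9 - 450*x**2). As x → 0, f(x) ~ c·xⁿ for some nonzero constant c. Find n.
4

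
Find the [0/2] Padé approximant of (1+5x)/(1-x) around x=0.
1/(30*x**2 - 6*x + 1)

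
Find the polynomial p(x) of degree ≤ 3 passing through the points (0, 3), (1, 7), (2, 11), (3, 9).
-x**3 + 3*x**2 + 2*x + 3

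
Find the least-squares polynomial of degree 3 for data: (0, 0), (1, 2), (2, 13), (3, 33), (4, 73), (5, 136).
-23/126 + (1181/756)x + (23/63)x² + (103/108)x³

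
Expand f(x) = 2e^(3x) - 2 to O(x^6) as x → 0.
6*x + 9*x**2 + 9*x**3 + 27*x**4/4 + 81*x**5/20 + O(x**6)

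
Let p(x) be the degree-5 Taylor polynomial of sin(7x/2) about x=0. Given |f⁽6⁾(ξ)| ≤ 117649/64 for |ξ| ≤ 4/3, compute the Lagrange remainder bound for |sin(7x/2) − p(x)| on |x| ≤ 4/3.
470596/32805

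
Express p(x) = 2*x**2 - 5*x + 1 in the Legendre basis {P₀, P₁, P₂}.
(5/3)P₀ + (-5)P₁ + (4/3)P₂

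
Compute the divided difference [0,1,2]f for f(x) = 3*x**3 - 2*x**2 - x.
7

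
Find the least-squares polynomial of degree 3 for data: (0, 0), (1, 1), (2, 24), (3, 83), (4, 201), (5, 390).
-1/126 + (-2633/756)x + (445/252)x² + (157/54)x³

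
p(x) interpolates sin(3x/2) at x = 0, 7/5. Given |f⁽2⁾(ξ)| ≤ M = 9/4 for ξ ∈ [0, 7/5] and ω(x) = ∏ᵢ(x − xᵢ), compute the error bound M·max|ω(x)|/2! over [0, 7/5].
441/800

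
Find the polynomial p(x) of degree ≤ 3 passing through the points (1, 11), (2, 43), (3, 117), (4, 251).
3*x**3 + 3*x**2 + 2*x + 3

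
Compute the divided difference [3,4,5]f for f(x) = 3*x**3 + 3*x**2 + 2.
39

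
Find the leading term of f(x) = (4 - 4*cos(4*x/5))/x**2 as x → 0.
32/25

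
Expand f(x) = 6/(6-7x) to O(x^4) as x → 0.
1 + 7*x/6 + 49*x**2/36 + 343*x**3/216 + O(x**4)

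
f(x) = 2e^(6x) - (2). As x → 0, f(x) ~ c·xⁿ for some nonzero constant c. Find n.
1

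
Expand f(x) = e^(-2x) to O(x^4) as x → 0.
1 - 2*x + 2*x**2 - 4*x**3/3 + O(x**4)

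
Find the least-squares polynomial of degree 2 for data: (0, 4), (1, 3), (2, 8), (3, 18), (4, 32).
19/5 + (-29/10)x + (5/2)x²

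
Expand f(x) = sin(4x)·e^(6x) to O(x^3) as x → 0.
4*x + 24*x**2 + O(x**3)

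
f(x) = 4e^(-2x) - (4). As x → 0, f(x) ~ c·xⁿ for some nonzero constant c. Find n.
1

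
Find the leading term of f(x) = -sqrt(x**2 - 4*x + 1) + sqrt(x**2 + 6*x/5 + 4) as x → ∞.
13/5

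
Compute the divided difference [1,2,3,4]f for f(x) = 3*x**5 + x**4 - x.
205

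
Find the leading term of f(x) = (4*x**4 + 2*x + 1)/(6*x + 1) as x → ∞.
2*x**3/3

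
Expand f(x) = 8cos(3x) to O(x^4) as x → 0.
8 - 36*x**2 + O(x**4)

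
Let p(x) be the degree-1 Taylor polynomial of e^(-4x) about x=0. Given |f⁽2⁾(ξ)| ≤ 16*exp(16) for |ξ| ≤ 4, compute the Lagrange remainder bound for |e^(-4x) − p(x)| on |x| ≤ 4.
128*exp(16)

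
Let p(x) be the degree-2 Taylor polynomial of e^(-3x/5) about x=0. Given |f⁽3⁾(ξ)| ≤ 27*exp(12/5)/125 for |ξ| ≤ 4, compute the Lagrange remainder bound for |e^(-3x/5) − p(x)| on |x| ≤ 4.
288*exp(12/5)/125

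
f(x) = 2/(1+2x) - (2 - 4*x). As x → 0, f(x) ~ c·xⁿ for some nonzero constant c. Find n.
2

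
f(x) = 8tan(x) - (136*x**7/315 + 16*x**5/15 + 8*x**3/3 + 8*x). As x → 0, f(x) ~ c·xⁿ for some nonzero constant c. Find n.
9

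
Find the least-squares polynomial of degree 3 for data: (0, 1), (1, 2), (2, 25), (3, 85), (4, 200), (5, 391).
11/14 + (-61/28)x + (29/28)x² + (3)x³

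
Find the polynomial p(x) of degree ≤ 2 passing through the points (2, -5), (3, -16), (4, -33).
-3*x**2 + 4*x - 1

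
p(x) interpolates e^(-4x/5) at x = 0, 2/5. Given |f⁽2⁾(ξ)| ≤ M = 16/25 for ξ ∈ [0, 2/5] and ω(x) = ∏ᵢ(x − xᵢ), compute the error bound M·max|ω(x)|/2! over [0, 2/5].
8/625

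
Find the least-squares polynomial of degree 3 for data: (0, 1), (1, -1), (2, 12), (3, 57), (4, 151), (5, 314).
19/21 + (-179/63)x + (-149/84)x² + (107/36)x³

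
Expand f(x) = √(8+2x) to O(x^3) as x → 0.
2*sqrt(2) + sqrt(2)*x/4 - sqrt(2)*x**2/64 + O(x**3)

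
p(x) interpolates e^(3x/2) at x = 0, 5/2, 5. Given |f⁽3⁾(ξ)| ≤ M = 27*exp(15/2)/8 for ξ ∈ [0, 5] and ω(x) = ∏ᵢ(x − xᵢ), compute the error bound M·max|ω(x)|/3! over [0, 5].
125*sqrt(3)*exp(15/2)/64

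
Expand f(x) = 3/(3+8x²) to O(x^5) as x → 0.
1 - 8*x**2/3 + 64*x**4/9 + O(x**5)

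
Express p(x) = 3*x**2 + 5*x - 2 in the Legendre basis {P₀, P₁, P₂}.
-P₀ + (5)P₁ + (2)P₂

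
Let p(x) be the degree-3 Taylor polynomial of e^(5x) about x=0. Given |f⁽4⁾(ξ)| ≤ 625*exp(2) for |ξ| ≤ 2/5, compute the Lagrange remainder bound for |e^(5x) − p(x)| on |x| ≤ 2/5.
2*exp(2)/3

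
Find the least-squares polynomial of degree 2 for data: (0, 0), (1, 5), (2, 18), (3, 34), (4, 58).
-1/7 + (39/14)x + (41/14)x²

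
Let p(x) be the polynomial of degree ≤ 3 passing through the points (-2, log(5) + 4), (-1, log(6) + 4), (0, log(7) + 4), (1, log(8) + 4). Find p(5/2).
log(1761205026816*2**(1/8)*3**(7/16)*5**(13/16)*7**(3/16)/1730160900125) + 4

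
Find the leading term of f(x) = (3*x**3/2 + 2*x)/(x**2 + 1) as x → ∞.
3*x/2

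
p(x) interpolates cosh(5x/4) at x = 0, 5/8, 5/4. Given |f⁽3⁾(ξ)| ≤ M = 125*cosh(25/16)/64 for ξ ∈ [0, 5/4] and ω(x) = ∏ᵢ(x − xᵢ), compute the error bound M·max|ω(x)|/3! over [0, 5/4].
15625*sqrt(3)*cosh(25/16)/884736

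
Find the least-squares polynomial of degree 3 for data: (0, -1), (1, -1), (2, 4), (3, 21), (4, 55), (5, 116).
-68/63 + (101/378)x + (-293/252)x² + (125/108)x³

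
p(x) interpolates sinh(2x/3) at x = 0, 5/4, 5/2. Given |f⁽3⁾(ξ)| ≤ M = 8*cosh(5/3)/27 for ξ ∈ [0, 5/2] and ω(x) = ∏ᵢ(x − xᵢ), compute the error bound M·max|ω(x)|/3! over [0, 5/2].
125*sqrt(3)*cosh(5/3)/5832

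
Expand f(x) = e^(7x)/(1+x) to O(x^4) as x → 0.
1 + 6*x + 37*x**2/2 + 116*x**3/3 + O(x**4)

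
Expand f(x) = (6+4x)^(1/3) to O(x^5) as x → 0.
6**(1/3) + 2*6**(1/3)*x/9 - 4*6**(1/3)*x**2/81 + 40*6**(1/3)*x**3/2187 - 160*6**(1/3)*x**4/19683 + O(x**5)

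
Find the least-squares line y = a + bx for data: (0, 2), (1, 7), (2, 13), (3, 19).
a = 17/10, b = 57/10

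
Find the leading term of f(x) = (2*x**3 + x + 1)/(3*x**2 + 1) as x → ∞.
2*x/3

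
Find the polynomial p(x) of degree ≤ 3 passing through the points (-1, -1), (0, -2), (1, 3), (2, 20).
x**3 + 3*x**2 + x - 2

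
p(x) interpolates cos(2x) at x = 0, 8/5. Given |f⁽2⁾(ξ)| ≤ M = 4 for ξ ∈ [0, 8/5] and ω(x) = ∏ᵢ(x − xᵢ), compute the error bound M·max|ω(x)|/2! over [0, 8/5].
32/25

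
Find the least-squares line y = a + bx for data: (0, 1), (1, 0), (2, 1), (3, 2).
a = 2/5, b = 2/5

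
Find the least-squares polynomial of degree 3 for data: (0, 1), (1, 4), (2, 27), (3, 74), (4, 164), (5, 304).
11/14 + (-41/84)x + (37/14)x² + (23/12)x³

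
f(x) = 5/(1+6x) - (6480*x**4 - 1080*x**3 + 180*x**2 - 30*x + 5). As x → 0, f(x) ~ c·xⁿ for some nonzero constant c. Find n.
5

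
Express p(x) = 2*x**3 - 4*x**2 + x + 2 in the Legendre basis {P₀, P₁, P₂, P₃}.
(2/3)P₀ + (11/5)P₁ + (-8/3)P₂ + (4/5)P₃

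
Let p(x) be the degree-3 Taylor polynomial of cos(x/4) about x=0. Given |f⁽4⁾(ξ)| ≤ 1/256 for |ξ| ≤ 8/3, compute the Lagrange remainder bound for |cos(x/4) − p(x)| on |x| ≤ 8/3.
2/243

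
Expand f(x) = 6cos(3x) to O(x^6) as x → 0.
6 - 27*x**2 + 81*x**4/4 + O(x**6)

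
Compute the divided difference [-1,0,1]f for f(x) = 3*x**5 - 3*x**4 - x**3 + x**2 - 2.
-2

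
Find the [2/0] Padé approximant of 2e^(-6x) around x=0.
36*x**2 - 12*x + 2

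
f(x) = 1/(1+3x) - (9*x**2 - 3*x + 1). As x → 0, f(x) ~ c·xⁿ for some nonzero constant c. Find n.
3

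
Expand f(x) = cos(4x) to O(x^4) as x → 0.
1 - 8*x**2 + O(x**4)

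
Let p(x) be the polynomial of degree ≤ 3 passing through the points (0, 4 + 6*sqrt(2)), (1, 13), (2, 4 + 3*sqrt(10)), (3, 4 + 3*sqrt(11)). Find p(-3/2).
-1637/16 - 105*sqrt(11)/16 + 315*sqrt(2)/8 + 405*sqrt(10)/16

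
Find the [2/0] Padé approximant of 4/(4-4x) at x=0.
x**2 + x + 1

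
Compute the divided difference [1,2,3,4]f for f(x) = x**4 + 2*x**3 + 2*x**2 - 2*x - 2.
12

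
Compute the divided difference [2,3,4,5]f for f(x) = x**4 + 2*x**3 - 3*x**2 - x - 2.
16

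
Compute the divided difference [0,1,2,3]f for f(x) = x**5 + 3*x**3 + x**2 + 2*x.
28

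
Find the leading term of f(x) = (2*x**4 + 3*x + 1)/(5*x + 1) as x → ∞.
2*x**3/5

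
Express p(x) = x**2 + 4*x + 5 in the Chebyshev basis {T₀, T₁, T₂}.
(11/2)T₀ + (4)T₁ + (1/2)T₂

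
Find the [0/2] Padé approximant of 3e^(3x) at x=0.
3/(9*x**2/2 - 3*x + 1)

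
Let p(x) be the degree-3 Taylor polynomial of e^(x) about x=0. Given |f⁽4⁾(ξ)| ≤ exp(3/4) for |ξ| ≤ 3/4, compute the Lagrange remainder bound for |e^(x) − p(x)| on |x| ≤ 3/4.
27*exp(3/4)/2048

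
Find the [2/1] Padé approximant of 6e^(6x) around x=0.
(36*x**2 + 24*x + 6)/(1 - 2*x)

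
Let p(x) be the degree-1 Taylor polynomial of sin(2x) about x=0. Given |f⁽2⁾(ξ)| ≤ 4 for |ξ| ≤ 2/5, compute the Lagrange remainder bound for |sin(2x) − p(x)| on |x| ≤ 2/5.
8/25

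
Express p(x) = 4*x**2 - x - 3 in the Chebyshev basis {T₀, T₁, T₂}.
-T₀ - T₁ + (2)T₂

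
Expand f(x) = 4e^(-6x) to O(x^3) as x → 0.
4 - 24*x + 72*x**2 + O(x**3)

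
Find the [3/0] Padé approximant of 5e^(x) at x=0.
5*x**3/6 + 5*x**2/2 + 5*x + 5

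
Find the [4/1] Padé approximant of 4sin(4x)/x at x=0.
512*x**4/15 - 128*x**2/3 + 16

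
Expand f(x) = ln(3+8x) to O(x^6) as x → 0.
log(3) + 8*x/3 - 32*x**2/9 + 512*x**3/81 - 1024*x**4/81 + 32768*x**5/1215 + O(x**6)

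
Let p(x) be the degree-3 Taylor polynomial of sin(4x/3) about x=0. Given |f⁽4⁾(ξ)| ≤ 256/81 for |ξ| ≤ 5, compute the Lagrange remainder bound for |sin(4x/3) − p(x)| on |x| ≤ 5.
20000/243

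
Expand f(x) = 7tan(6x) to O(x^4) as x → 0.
42*x + 504*x**3 + O(x**4)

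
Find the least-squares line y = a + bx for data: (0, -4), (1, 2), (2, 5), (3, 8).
a = -31/10, b = 39/10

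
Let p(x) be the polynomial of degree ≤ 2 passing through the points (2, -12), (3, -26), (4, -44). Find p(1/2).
3/2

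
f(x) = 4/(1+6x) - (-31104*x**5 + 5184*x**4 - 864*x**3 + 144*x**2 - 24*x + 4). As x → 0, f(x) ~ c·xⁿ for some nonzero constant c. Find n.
6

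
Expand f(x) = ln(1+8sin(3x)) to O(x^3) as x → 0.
24*x - 288*x**2 + O(x**3)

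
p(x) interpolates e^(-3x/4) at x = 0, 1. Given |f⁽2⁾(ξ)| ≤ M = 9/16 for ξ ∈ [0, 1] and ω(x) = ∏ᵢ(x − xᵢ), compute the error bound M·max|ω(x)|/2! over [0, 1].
9/128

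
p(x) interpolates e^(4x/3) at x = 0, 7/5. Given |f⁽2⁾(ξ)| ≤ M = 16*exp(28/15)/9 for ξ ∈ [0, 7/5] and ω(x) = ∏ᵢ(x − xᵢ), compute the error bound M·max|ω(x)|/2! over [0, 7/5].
98*exp(28/15)/225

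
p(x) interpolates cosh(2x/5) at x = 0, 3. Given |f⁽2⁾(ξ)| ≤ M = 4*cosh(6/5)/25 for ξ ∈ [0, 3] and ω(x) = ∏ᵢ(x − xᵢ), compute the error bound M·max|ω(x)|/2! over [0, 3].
9*cosh(6/5)/50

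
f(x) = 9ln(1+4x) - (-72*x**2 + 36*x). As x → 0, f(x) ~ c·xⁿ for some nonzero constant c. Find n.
3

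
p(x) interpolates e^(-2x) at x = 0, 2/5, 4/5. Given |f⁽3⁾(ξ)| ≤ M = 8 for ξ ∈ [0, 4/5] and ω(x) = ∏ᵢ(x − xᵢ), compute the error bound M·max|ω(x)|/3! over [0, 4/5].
64*sqrt(3)/3375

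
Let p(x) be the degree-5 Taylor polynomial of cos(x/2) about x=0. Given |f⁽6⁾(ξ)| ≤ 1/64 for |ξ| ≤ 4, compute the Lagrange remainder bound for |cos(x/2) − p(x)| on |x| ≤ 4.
4/45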